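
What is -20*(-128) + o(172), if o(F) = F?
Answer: 2732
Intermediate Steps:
-20*(-128) + o(172) = -20*(-128) + 172 = 2560 + 172 = 2732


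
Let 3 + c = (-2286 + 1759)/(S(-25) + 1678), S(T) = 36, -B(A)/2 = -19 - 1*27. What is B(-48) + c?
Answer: 152019/1714 ≈ 88.693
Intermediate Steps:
B(A) = 92 (B(A) = -2*(-19 - 1*27) = -2*(-19 - 27) = -2*(-46) = 92)
c = -5669/1714 (c = -3 + (-2286 + 1759)/(36 + 1678) = -3 - 527/1714 = -5669/1714 ≈ -3.3075)
B(-48) + c = 92 - 5669/1714 = 152019/1714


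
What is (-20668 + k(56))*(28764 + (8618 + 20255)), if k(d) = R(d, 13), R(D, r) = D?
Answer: -1188013844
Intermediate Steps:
k(d) = d
(-20668 + k(56))*(28764 + (8618 + 20255)) = (-20668 + 56)*(28764 + (8618 + 20255)) = -20612*(28764 + 28873) = -20612*57637 = -1188013844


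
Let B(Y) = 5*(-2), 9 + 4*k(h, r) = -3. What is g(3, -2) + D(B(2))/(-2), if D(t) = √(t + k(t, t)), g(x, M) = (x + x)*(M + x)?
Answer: 6 - I*√13/2 ≈ 6.0 - 1.8028*I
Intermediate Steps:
k(h, r) = -3 (k(h, r) = -9/4 + (¼)*(-3) = -9/4 - ¾ = -3)
B(Y) = -10
g(x, M) = 2*x*(M + x) (g(x, M) = (2*x)*(M + x) = 2*x*(M + x))
D(t) = √(-3 + t) (D(t) = √(t - 3) = √(-3 + t))
g(3, -2) + D(B(2))/(-2) = 2*3*(-2 + 3) + √(-3 - 10)/(-2) = 2*3*1 - I*√13/2 = 6 - I*√13/2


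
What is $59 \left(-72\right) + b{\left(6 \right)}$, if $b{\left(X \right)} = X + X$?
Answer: $-4236$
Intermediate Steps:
$b{\left(X \right)} = 2 X$
$59 \left(-72\right) + b{\left(6 \right)} = 59 \left(-72\right) + 2 \cdot 6 = -4248 + 12 = -4236$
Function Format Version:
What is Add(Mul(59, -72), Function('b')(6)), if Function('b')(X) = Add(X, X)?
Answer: -4236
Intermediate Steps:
Function('b')(X) = Mul(2, X)
Add(Mul(59, -72), Function('b')(6)) = Add(Mul(59, -72), Mul(2, 6)) = Add(-4248, 12) = -4236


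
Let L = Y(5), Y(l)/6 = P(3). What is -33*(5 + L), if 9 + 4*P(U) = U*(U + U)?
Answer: -1221/2 ≈ -610.50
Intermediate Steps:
P(U) = -9/4 + U²/2 (P(U) = -9/4 + (U*(U + U))/4 = -9/4 + (U*(2*U))/4 = -9/4 + (2*U²)/4 = -9/4 + U²/2)
Y(l) = 27/2 (Y(l) = 6*(-9/4 + (½)*3²) = 6*(-9/4 + (½)*9) = 6*(-9/4 + 9/2) = 6*(9/4) = 27/2)
L = 27/2 ≈ 13.500
-33*(5 + L) = -33*(5 + 27/2) = -33*37/2 = -1221/2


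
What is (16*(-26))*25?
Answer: -10400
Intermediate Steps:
(16*(-26))*25 = -416*25 = -10400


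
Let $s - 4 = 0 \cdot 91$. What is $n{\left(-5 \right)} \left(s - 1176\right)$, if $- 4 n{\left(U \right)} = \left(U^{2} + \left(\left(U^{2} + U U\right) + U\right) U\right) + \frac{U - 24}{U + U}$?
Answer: $- \frac{577503}{10} \approx -57750.0$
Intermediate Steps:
$s = 4$ ($s = 4 + 0 \cdot 91 = 4 + 0 = 4$)
$n{\left(U \right)} = - \frac{U^{2}}{4} - \frac{U \left(U + 2 U^{2}\right)}{4} - \frac{-24 + U}{8 U}$ ($n{\left(U \right)} = - \frac{\left(U^{2} + \left(\left(U^{2} + U U\right) + U\right) U\right) + \frac{U - 24}{U + U}}{4} = - \frac{\left(U^{2} + \left(\left(U^{2} + U^{2}\right) + U\right) U\right) + \frac{-24 + U}{2 U}}{4} = - \frac{\left(U^{2} + \left(2 U^{2} + U\right) U\right) + \left(-24 + U\right) \frac{1}{2 U}}{4} = - \frac{\left(U^{2} + \left(U + 2 U^{2}\right) U\right) + \frac{-24 + U}{2 U}}{4} = - \frac{\left(U^{2} + U \left(U + 2 U^{2}\right)\right) + \frac{-24 + U}{2 U}}{4} = - \frac{U^{2} + U \left(U + 2 U^{2}\right) + \frac{-24 + U}{2 U}}{4} = - \frac{U^{2}}{4} - \frac{U \left(U + 2 U^{2}\right)}{4} - \frac{-24 + U}{8 U}$)
$n{\left(-5 \right)} \left(s - 1176\right) = \frac{24 - -5 - 4 \left(-5\right)^{3} - 4 \left(-5\right)^{4}}{8 \left(-5\right)} \left(4 - 1176\right) = \frac{1}{8} \left(- \frac{1}{5}\right) \left(24 + 5 - -500 - 2500\right) \left(-1172\right) = \frac{1}{8} \left(- \frac{1}{5}\right) \left(24 + 5 + 500 - 2500\right) \left(-1172\right) = \frac{1}{8} \left(- \frac{1}{5}\right) \left(-1971\right) \left(-1172\right) = \frac{1971}{40} \left(-1172\right) = - \frac{577503}{10}$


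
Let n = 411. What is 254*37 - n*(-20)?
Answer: 17618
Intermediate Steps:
254*37 - n*(-20) = 254*37 - 411*(-20) = 9398 - 1*(-8220) = 9398 + 8220 = 17618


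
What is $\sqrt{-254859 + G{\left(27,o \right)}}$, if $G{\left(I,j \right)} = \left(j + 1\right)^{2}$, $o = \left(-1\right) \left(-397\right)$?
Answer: $i \sqrt{96455} \approx 310.57 i$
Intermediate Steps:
$o = 397$
$G{\left(I,j \right)} = \left(1 + j\right)^{2}$
$\sqrt{-254859 + G{\left(27,o \right)}} = \sqrt{-254859 + \left(1 + 397\right)^{2}} = \sqrt{-254859 + 398^{2}} = \sqrt{-254859 + 158404} = \sqrt{-96455} = i \sqrt{96455}$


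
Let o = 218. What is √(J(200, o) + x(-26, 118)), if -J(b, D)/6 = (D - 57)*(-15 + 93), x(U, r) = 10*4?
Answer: 2*I*√18827 ≈ 274.42*I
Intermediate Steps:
x(U, r) = 40
J(b, D) = 26676 - 468*D (J(b, D) = -6*(D - 57)*(-15 + 93) = -6*(-57 + D)*78 = -6*(-4446 + 78*D) = 26676 - 468*D)
√(J(200, o) + x(-26, 118)) = √((26676 - 468*218) + 40) = √((26676 - 102024) + 40) = √(-75348 + 40) = √(-75308) = 2*I*√18827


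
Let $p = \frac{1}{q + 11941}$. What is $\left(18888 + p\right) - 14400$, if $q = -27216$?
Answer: $\frac{68554199}{15275} \approx 4488.0$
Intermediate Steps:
$p = - \frac{1}{15275}$ ($p = \frac{1}{-27216 + 11941} = \frac{1}{-15275} = - \frac{1}{15275} \approx -6.5466 \cdot 10^{-5}$)
$\left(18888 + p\right) - 14400 = \left(18888 - \frac{1}{15275}\right) - 14400 = \frac{288514199}{15275} - 14400 = \frac{68554199}{15275}$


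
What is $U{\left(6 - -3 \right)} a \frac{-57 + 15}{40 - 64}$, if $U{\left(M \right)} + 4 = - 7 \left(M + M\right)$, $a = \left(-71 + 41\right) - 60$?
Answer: $20475$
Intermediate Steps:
$a = -90$ ($a = -30 - 60 = -90$)
$U{\left(M \right)} = -4 - 14 M$ ($U{\left(M \right)} = -4 - 7 \left(M + M\right) = -4 - 7 \cdot 2 M = -4 - 14 M$)
$U{\left(6 - -3 \right)} a \frac{-57 + 15}{40 - 64} = \left(-4 - 14 \left(6 - -3\right)\right) \left(-90\right) \frac{-57 + 15}{40 - 64} = \left(-4 - 14 \left(6 + 3\right)\right) \left(-90\right) \left(- \frac{42}{-24}\right) = \left(-4 - 126\right) \left(-90\right) \left(\left(-42\right) \left(- \frac{1}{24}\right)\right) = \left(-4 - 126\right) \left(-90\right) \frac{7}{4} = \left(-130\right) \left(-90\right) \frac{7}{4} = 11700 \cdot \frac{7}{4} = 20475$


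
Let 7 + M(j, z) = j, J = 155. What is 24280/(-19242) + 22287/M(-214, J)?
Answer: -12770951/125073 ≈ -102.11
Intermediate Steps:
M(j, z) = -7 + j
24280/(-19242) + 22287/M(-214, J) = 24280/(-19242) + 22287/(-7 - 214) = 24280*(-1/19242) + 22287/(-221) = -12140/9621 + 22287*(-1/221) = -12140/9621 - 1311/13 = -12770951/125073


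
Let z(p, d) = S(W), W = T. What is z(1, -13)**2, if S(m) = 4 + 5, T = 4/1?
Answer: 81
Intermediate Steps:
T = 4 (T = 4*1 = 4)
W = 4
S(m) = 9
z(p, d) = 9
z(1, -13)**2 = 9**2 = 81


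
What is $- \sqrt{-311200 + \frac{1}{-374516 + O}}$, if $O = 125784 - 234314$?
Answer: $- \frac{i \sqrt{72613365942182246}}{483046} \approx - 557.85 i$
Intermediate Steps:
$O = -108530$
$- \sqrt{-311200 + \frac{1}{-374516 + O}} = - \sqrt{-311200 + \frac{1}{-374516 - 108530}} = - \sqrt{-311200 + \frac{1}{-483046}} = - \sqrt{-311200 - \frac{1}{483046}} = - \sqrt{- \frac{150323915201}{483046}} = - \frac{i \sqrt{72613365942182246}}{483046}$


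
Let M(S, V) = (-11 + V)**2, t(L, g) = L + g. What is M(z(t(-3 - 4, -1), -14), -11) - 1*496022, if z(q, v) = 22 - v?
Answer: -495538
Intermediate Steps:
M(z(t(-3 - 4, -1), -14), -11) - 1*496022 = (-11 - 11)**2 - 1*496022 = (-22)**2 - 496022 = 484 - 496022 = -495538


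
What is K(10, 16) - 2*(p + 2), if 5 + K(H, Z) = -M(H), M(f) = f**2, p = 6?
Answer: -121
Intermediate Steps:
K(H, Z) = -5 - H**2
K(10, 16) - 2*(p + 2) = (-5 - 1*10**2) - 2*(6 + 2) = (-5 - 1*100) - 2*8 = (-5 - 100) - 16 = -105 - 16 = -121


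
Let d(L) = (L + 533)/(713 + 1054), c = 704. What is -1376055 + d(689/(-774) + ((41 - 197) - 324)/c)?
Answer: -10350847198256/7522119 ≈ -1.3761e+6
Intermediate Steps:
d(L) = 533/1767 + L/1767 (d(L) = (533 + L)/1767 = (533 + L)*(1/1767) = 533/1767 + L/1767)
-1376055 + d(689/(-774) + ((41 - 197) - 324)/c) = -1376055 + (533/1767 + (689/(-774) + ((41 - 197) - 324)/704)/1767) = -1376055 + (533/1767 + (689*(-1/774) + (-156 - 324)*(1/704))/1767) = -1376055 + (533/1767 + (-689/774 - 480*1/704)/1767) = -1376055 + (533/1767 + (-689/774 - 15/22)/1767) = -1376055 + (533/1767 + (1/1767)*(-6692/4257)) = -1376055 + (533/1767 - 6692/7522119) = -1376055 + 2262289/7522119 = -10350847198256/7522119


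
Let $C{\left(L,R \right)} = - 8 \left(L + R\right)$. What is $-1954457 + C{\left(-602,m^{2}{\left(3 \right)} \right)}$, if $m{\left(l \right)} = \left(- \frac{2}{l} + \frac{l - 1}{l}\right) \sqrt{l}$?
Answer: $-1949641$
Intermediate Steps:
$m{\left(l \right)} = \sqrt{l} \left(- \frac{2}{l} + \frac{-1 + l}{l}\right)$ ($m{\left(l \right)} = \left(- \frac{2}{l} + \frac{-1 + l}{l}\right) \sqrt{l} = \sqrt{l} \left(- \frac{2}{l} + \frac{-1 + l}{l}\right)$)
$C{\left(L,R \right)} = - 8 L - 8 R$
$-1954457 + C{\left(-602,m^{2}{\left(3 \right)} \right)} = -1954457 - \left(-4816 + 8 \left(\frac{-3 + 3}{\sqrt{3}}\right)^{2}\right) = -1954457 + \left(4816 - 8 \left(\frac{\sqrt{3}}{3} \cdot 0\right)^{2}\right) = -1954457 + \left(4816 - 8 \cdot 0^{2}\right) = -1954457 + \left(4816 - 0\right) = -1954457 + \left(4816 + 0\right) = -1954457 + 4816 = -1949641$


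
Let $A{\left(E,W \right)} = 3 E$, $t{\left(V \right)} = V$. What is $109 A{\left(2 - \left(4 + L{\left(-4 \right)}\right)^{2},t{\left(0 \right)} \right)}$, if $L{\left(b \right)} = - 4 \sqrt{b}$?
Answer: $16350 + 20928 i \approx 16350.0 + 20928.0 i$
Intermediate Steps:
$109 A{\left(2 - \left(4 + L{\left(-4 \right)}\right)^{2},t{\left(0 \right)} \right)} = 109 \cdot 3 \left(2 - \left(4 - 4 \sqrt{-4}\right)^{2}\right) = 109 \cdot 3 \left(2 - \left(4 - 4 \cdot 2 i\right)^{2}\right) = 109 \cdot 3 \left(2 - \left(4 - 8 i\right)^{2}\right) = 109 \left(6 - 3 \left(4 - 8 i\right)^{2}\right) = 654 - 327 \left(4 - 8 i\right)^{2}$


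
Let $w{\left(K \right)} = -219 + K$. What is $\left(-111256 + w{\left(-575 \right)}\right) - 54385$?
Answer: $-166435$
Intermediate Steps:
$\left(-111256 + w{\left(-575 \right)}\right) - 54385 = \left(-111256 - 794\right) - 54385 = -112050 - 54385 = -166435$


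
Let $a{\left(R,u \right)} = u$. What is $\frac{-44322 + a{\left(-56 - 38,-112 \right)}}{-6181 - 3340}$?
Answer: $\frac{44434}{9521} \approx 4.6669$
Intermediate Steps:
$\frac{-44322 + a{\left(-56 - 38,-112 \right)}}{-6181 - 3340} = \frac{-44322 - 112}{-6181 - 3340} = - \frac{44434}{-6181 - 3340} = - \frac{44434}{-9521} = \left(-44434\right) \left(- \frac{1}{9521}\right) = \frac{44434}{9521}$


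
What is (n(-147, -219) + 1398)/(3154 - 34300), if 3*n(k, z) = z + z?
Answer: -626/15573 ≈ -0.040198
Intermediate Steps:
n(k, z) = 2*z/3 (n(k, z) = (z + z)/3 = (2*z)/3 = 2*z/3)
(n(-147, -219) + 1398)/(3154 - 34300) = ((2/3)*(-219) + 1398)/(3154 - 34300) = (-146 + 1398)/(-31146) = 1252*(-1/31146) = -626/15573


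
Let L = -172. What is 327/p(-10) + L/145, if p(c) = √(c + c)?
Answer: -172/145 - 327*I*√5/10 ≈ -1.1862 - 73.119*I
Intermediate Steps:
p(c) = √2*√c (p(c) = √(2*c) = √2*√c)
327/p(-10) + L/145 = 327/((√2*√(-10))) - 172/145 = 327/((√2*(I*√10))) - 172*1/145 = 327/((2*I*√5)) - 172/145 = 327*(-I*√5/10) - 172/145 = -327*I*√5/10 - 172/145 = -172/145 - 327*I*√5/10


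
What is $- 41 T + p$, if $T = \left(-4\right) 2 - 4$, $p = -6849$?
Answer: $-6357$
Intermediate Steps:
$T = -12$ ($T = -8 - 4 = -12$)
$- 41 T + p = \left(-41\right) \left(-12\right) - 6849 = 492 - 6849 = -6357$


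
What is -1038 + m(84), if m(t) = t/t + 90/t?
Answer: -14503/14 ≈ -1035.9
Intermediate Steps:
m(t) = 1 + 90/t
-1038 + m(84) = -1038 + (90 + 84)/84 = -1038 + (1/84)*174 = -1038 + 29/14 = -14503/14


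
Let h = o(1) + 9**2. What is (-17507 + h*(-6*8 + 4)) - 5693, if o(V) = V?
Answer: -26808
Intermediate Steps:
h = 82 (h = 1 + 9**2 = 1 + 81 = 82)
(-17507 + h*(-6*8 + 4)) - 5693 = (-17507 + 82*(-6*8 + 4)) - 5693 = (-17507 + 82*(-48 + 4)) - 5693 = (-17507 + 82*(-44)) - 5693 = (-17507 - 3608) - 5693 = -21115 - 5693 = -26808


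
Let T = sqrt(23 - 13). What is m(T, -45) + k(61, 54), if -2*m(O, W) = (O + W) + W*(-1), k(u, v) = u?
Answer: 61 - sqrt(10)/2 ≈ 59.419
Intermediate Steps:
T = sqrt(10) ≈ 3.1623
m(O, W) = -O/2 (m(O, W) = -((O + W) + W*(-1))/2 = -((O + W) - W)/2 = -O/2)
m(T, -45) + k(61, 54) = -sqrt(10)/2 + 61 = 61 - sqrt(10)/2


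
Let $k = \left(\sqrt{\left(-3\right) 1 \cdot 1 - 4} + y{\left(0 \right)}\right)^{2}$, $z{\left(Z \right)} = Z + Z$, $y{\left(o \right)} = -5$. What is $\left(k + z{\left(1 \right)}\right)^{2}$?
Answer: $-300 - 400 i \sqrt{7} \approx -300.0 - 1058.3 i$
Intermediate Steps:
$z{\left(Z \right)} = 2 Z$
$k = \left(-5 + i \sqrt{7}\right)^{2}$ ($k = \left(\sqrt{\left(-3\right) 1 \cdot 1 - 4} - 5\right)^{2} = \left(\sqrt{\left(-3\right) 1 - 4} - 5\right)^{2} = \left(\sqrt{-3 - 4} - 5\right)^{2} = \left(\sqrt{-7} - 5\right)^{2} = \left(i \sqrt{7} - 5\right)^{2} = \left(-5 + i \sqrt{7}\right)^{2} \approx 18.0 - 26.458 i$)
$\left(k + z{\left(1 \right)}\right)^{2} = \left(\left(5 - i \sqrt{7}\right)^{2} + 2 \cdot 1\right)^{2} = \left(\left(5 - i \sqrt{7}\right)^{2} + 2\right)^{2} = \left(2 + \left(5 - i \sqrt{7}\right)^{2}\right)^{2}$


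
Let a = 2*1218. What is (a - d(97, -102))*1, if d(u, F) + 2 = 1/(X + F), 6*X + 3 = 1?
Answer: 748469/307 ≈ 2438.0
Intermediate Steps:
X = -⅓ (X = -½ + (⅙)*1 = -½ + ⅙ = -⅓ ≈ -0.33333)
d(u, F) = -2 + 1/(-⅓ + F)
a = 2436
(a - d(97, -102))*1 = (2436 - (5 - 6*(-102))/(-1 + 3*(-102)))*1 = (2436 - (5 + 612)/(-1 - 306))*1 = (2436 - 617/(-307))*1 = (2436 - (-1)*617/307)*1 = (2436 - 1*(-617/307))*1 = (2436 + 617/307)*1 = (748469/307)*1 = 748469/307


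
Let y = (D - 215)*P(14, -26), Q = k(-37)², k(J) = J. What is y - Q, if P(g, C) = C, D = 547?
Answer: -10001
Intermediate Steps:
Q = 1369 (Q = (-37)² = 1369)
y = -8632 (y = (547 - 215)*(-26) = 332*(-26) = -8632)
y - Q = -8632 - 1*1369 = -8632 - 1369 = -10001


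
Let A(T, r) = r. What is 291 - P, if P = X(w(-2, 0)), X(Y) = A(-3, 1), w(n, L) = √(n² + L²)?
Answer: 290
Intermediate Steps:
w(n, L) = √(L² + n²)
X(Y) = 1
P = 1
291 - P = 291 - 1*1 = 291 - 1 = 290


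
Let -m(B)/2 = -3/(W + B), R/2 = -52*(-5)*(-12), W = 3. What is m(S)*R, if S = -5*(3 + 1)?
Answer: 37440/17 ≈ 2202.4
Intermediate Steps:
R = -6240 (R = 2*(-52*(-5)*(-12)) = 2*(-(-260)*(-12)) = 2*(-1*3120) = 2*(-3120) = -6240)
S = -20 (S = -5*4 = -20)
m(B) = 6/(3 + B) (m(B) = -(-6)/(3 + B) = 6/(3 + B))
m(S)*R = (6/(3 - 20))*(-6240) = (6/(-17))*(-6240) = (6*(-1/17))*(-6240) = -6/17*(-6240) = 37440/17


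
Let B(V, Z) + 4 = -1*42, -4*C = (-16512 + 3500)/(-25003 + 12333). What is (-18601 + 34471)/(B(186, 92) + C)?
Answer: -201072900/586073 ≈ -343.08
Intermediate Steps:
C = -3253/12670 (C = -(-16512 + 3500)/(4*(-25003 + 12333)) = -(-3253)/(-12670) = -(-3253)*(-1)/12670 = -¼*6506/6335 = -3253/12670 ≈ -0.25675)
B(V, Z) = -46 (B(V, Z) = -4 - 1*42 = -4 - 42 = -46)
(-18601 + 34471)/(B(186, 92) + C) = (-18601 + 34471)/(-46 - 3253/12670) = 15870/(-586073/12670) = 15870*(-12670/586073) = -201072900/586073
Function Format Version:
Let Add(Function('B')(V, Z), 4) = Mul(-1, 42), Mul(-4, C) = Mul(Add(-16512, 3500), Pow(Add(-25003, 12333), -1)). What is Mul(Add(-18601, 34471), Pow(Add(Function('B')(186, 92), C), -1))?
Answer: Rational(-201072900, 586073) ≈ -343.08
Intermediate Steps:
C = Rational(-3253, 12670) (C = Mul(Rational(-1, 4), Mul(Add(-16512, 3500), Pow(Add(-25003, 12333), -1))) = Mul(Rational(-1, 4), Mul(-13012, Pow(-12670, -1))) = Mul(Rational(-1, 4), Mul(-13012, Rational(-1, 12670))) = Mul(Rational(-1, 4), Rational(6506, 6335)) = Rational(-3253, 12670) ≈ -0.25675)
Function('B')(V, Z) = -46 (Function('B')(V, Z) = Add(-4, Mul(-1, 42)) = Add(-4, -42) = -46)
Mul(Add(-18601, 34471), Pow(Add(Function('B')(186, 92), C), -1)) = Mul(Add(-18601, 34471), Pow(Add(-46, Rational(-3253, 12670)), -1)) = Mul(15870, Pow(Rational(-586073, 12670), -1)) = Mul(15870, Rational(-12670, 586073)) = Rational(-201072900, 586073)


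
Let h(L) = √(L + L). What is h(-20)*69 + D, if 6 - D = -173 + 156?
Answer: 23 + 138*I*√10 ≈ 23.0 + 436.39*I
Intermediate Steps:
h(L) = √2*√L (h(L) = √(2*L) = √2*√L)
D = 23 (D = 6 - (-173 + 156) = 6 - 1*(-17) = 6 + 17 = 23)
h(-20)*69 + D = (√2*√(-20))*69 + 23 = (√2*(2*I*√5))*69 + 23 = (2*I*√10)*69 + 23 = 138*I*√10 + 23 = 23 + 138*I*√10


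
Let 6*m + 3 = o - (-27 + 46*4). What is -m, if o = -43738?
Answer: 21949/3 ≈ 7316.3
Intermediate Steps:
m = -21949/3 (m = -½ + (-43738 - (-27 + 46*4))/6 = -½ + (-43738 - (-27 + 184))/6 = -½ + (-43738 - 1*157)/6 = -½ + (-43738 - 157)/6 = -½ + (⅙)*(-43895) = -½ - 43895/6 = -21949/3 ≈ -7316.3)
-m = -1*(-21949/3) = 21949/3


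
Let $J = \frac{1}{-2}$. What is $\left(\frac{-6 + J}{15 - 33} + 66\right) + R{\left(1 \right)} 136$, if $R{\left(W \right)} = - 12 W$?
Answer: $- \frac{56363}{36} \approx -1565.6$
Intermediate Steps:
$J = - \frac{1}{2} \approx -0.5$
$\left(\frac{-6 + J}{15 - 33} + 66\right) + R{\left(1 \right)} 136 = \left(\frac{-6 - \frac{1}{2}}{15 - 33} + 66\right) + \left(-12\right) 1 \cdot 136 = \left(- \frac{13}{2 \left(-18\right)} + 66\right) - 1632 = \left(\left(- \frac{13}{2}\right) \left(- \frac{1}{18}\right) + 66\right) - 1632 = \left(\frac{13}{36} + 66\right) - 1632 = \frac{2389}{36} - 1632 = - \frac{56363}{36}$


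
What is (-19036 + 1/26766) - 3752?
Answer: -609943607/26766 ≈ -22788.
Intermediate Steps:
(-19036 + 1/26766) - 3752 = -509517575/26766 - 3752 = -609943607/26766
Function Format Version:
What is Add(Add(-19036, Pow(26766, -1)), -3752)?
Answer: Rational(-609943607, 26766) ≈ -22788.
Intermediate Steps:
Add(Add(-19036, Pow(26766, -1)), -3752) = Add(Add(-19036, Rational(1, 26766)), -3752) = Add(Rational(-509517575, 26766), -3752) = Rational(-609943607, 26766)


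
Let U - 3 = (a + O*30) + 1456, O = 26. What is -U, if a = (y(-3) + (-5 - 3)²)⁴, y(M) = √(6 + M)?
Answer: -16853192 - 1049344*√3 ≈ -1.8671e+7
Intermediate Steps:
a = (64 + √3)⁴ (a = (√(6 - 3) + (-5 - 3)²)⁴ = (√3 + (-8)²)⁴ = (√3 + 64)⁴ = (64 + √3)⁴ ≈ 1.8668e+7)
U = 2239 + (64 + √3)⁴ (U = 3 + (((64 + √3)⁴ + 26*30) + 1456) = 3 + (((64 + √3)⁴ + 780) + 1456) = 3 + ((780 + (64 + √3)⁴) + 1456) = 3 + (2236 + (64 + √3)⁴) = 2239 + (64 + √3)⁴ ≈ 1.8671e+7)
-U = -(16853192 + 1049344*√3) = -16853192 - 1049344*√3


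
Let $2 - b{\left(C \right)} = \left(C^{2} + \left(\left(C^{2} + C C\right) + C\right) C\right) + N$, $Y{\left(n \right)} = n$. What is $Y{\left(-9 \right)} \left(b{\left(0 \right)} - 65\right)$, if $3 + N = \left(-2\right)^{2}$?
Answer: $576$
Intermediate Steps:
$N = 1$ ($N = -3 + \left(-2\right)^{2} = -3 + 4 = 1$)
$b{\left(C \right)} = 1 - C^{2} - C \left(C + 2 C^{2}\right)$ ($b{\left(C \right)} = 2 - \left(\left(C^{2} + \left(\left(C^{2} + C C\right) + C\right) C\right) + 1\right) = 2 - \left(\left(C^{2} + \left(\left(C^{2} + C^{2}\right) + C\right) C\right) + 1\right) = 2 - \left(\left(C^{2} + \left(2 C^{2} + C\right) C\right) + 1\right) = 2 - \left(\left(C^{2} + \left(C + 2 C^{2}\right) C\right) + 1\right) = 2 - \left(\left(C^{2} + C \left(C + 2 C^{2}\right)\right) + 1\right) = 2 - \left(1 + C^{2} + C \left(C + 2 C^{2}\right)\right) = 1 - C^{2} - C \left(C + 2 C^{2}\right)$)
$Y{\left(-9 \right)} \left(b{\left(0 \right)} - 65\right) = - 9 \left(\left(1 - 2 \cdot 0^{2} - 2 \cdot 0^{3}\right) - 65\right) = - 9 \left(\left(1 - 0 - 0\right) - 65\right) = - 9 \left(\left(1 + 0 + 0\right) - 65\right) = - 9 \left(1 - 65\right) = \left(-9\right) \left(-64\right) = 576$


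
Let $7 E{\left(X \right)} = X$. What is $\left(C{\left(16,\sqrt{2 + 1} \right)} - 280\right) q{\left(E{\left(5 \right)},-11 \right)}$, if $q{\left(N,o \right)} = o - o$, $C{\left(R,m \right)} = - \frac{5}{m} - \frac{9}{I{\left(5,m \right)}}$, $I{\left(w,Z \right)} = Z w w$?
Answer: $0$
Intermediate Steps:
$I{\left(w,Z \right)} = Z w^{2}$
$E{\left(X \right)} = \frac{X}{7}$
$C{\left(R,m \right)} = - \frac{134}{25 m}$ ($C{\left(R,m \right)} = - \frac{5}{m} - \frac{9}{m 5^{2}} = - \frac{5}{m} - \frac{9}{m 25} = - \frac{5}{m} - \frac{9}{25 m} = - \frac{134}{25 m}$)
$q{\left(N,o \right)} = 0$
$\left(C{\left(16,\sqrt{2 + 1} \right)} - 280\right) q{\left(E{\left(5 \right)},-11 \right)} = \left(- \frac{134}{25 \sqrt{2 + 1}} - 280\right) 0 = \left(- \frac{134}{25 \sqrt{3}} - 280\right) 0 = \left(- \frac{134 \frac{\sqrt{3}}{3}}{25} - 280\right) 0 = \left(- \frac{134 \sqrt{3}}{75} - 280\right) 0 = \left(-280 - \frac{134 \sqrt{3}}{75}\right) 0 = 0$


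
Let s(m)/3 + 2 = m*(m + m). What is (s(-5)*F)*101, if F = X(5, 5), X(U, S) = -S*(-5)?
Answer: 363600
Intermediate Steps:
X(U, S) = 5*S
F = 25 (F = 5*5 = 25)
s(m) = -6 + 6*m**2 (s(m) = -6 + 3*(m*(m + m)) = -6 + 3*(m*(2*m)) = -6 + 3*(2*m**2) = -6 + 6*m**2)
(s(-5)*F)*101 = ((-6 + 6*(-5)**2)*25)*101 = ((-6 + 6*25)*25)*101 = ((-6 + 150)*25)*101 = (144*25)*101 = 3600*101 = 363600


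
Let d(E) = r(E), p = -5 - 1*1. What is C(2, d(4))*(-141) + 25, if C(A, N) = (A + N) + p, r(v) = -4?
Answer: 1153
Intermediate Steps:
p = -6 (p = -5 - 1 = -6)
d(E) = -4
C(A, N) = -6 + A + N (C(A, N) = (A + N) - 6 = -6 + A + N)
C(2, d(4))*(-141) + 25 = (-6 + 2 - 4)*(-141) + 25 = -8*(-141) + 25 = 1128 + 25 = 1153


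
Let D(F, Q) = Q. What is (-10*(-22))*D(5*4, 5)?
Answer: 1100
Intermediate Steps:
(-10*(-22))*D(5*4, 5) = -10*(-22)*5 = 220*5 = 1100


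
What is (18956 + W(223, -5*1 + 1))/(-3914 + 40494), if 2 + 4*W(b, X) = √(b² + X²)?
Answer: 37911/73160 + √49745/146320 ≈ 0.51972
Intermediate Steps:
W(b, X) = -½ + √(X² + b²)/4 (W(b, X) = -½ + √(b² + X²)/4 = -½ + √(X² + b²)/4)
(18956 + W(223, -5*1 + 1))/(-3914 + 40494) = (18956 + (-½ + √((-5*1 + 1)² + 223²)/4))/(-3914 + 40494) = (18956 + (-½ + √((-5 + 1)² + 49729)/4))/36580 = (18956 + (-½ + √((-4)² + 49729)/4))*(1/36580) = (18956 + (-½ + √(16 + 49729)/4))*(1/36580) = (18956 + (-½ + √49745/4))*(1/36580) = (37911/2 + √49745/4)*(1/36580) = 37911/73160 + √49745/146320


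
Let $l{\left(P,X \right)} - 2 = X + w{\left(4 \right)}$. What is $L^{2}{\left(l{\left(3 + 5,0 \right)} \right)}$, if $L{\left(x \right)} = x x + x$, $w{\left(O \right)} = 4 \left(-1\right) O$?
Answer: $33124$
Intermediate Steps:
$w{\left(O \right)} = - 4 O$
$l{\left(P,X \right)} = -14 + X$ ($l{\left(P,X \right)} = 2 + \left(X - 16\right) = 2 + \left(-16 + X\right) = -14 + X$)
$L{\left(x \right)} = x + x^{2}$ ($L{\left(x \right)} = x^{2} + x = x + x^{2}$)
$L^{2}{\left(l{\left(3 + 5,0 \right)} \right)} = \left(\left(-14 + 0\right) \left(1 + \left(-14 + 0\right)\right)\right)^{2} = \left(- 14 \left(1 - 14\right)\right)^{2} = \left(\left(-14\right) \left(-13\right)\right)^{2} = 182^{2} = 33124$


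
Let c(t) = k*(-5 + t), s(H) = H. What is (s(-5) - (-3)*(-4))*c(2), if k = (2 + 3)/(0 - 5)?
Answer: -51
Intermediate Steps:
k = -1 (k = 5/(-5) = 5*(-⅕) = -1)
c(t) = 5 - t (c(t) = -(-5 + t) = 5 - t)
(s(-5) - (-3)*(-4))*c(2) = (-5 - (-3)*(-4))*(5 - 1*2) = (-5 - 3*4)*(5 - 2) = (-5 - 12)*3 = -17*3 = -51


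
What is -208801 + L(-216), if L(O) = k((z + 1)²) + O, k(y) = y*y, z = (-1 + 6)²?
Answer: 247959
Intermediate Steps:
z = 25 (z = 5² = 25)
k(y) = y²
L(O) = 456976 + O (L(O) = ((25 + 1)²)² + O = (26²)² + O = 676² + O = 456976 + O)
-208801 + L(-216) = -208801 + (456976 - 216) = -208801 + 456760 = 247959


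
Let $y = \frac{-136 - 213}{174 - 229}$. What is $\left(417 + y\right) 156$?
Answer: $\frac{3632304}{55} \approx 66042.0$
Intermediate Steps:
$y = \frac{349}{55}$ ($y = - \frac{349}{-55} = \left(-349\right) \left(- \frac{1}{55}\right) = \frac{349}{55} \approx 6.3455$)
$\left(417 + y\right) 156 = \left(417 + \frac{349}{55}\right) 156 = \frac{23284}{55} \cdot 156 = \frac{3632304}{55}$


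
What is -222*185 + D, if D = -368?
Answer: -41438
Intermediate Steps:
-222*185 + D = -222*185 - 368 = -41070 - 368 = -41438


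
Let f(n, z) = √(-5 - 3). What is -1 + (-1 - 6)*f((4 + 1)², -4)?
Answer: -1 - 14*I*√2 ≈ -1.0 - 19.799*I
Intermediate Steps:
f(n, z) = 2*I*√2 (f(n, z) = √(-8) = 2*I*√2)
-1 + (-1 - 6)*f((4 + 1)², -4) = -1 + (-1 - 6)*(2*I*√2) = -1 - 14*I*√2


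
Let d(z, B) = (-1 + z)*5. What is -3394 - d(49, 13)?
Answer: -3634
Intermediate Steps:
d(z, B) = -5 + 5*z
-3394 - d(49, 13) = -3394 - (-5 + 5*49) = -3394 - (-5 + 245) = -3394 - 1*240 = -3394 - 240 = -3634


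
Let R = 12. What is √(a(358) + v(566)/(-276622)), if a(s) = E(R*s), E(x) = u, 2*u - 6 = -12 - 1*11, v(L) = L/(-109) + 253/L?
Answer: I*√618895535797701206383/8532958834 ≈ 2.9155*I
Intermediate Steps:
v(L) = 253/L - L/109 (v(L) = L*(-1/109) + 253/L = -L/109 + 253/L = 253/L - L/109)
u = -17/2 (u = 3 + (-12 - 1*11)/2 = 3 + (-12 - 11)/2 = 3 + (½)*(-23) = 3 - 23/2 = -17/2 ≈ -8.5000)
E(x) = -17/2
a(s) = -17/2
√(a(358) + v(566)/(-276622)) = √(-17/2 + (253/566 - 1/109*566)/(-276622)) = √(-17/2 + (253*(1/566) - 566/109)*(-1/276622)) = √(-17/2 + (253/566 - 566/109)*(-1/276622)) = √(-17/2 - 292779/61694*(-1/276622)) = √(-17/2 + 292779/17065917668) = √(-145060007399/17065917668) = I*√618895535797701206383/8532958834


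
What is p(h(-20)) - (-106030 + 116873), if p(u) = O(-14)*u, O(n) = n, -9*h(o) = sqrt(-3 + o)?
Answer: -10843 + 14*I*sqrt(23)/9 ≈ -10843.0 + 7.4602*I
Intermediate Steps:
h(o) = -sqrt(-3 + o)/9
p(u) = -14*u
p(h(-20)) - (-106030 + 116873) = -(-14)*sqrt(-3 - 20)/9 - (-106030 + 116873) = -(-14)*sqrt(-23)/9 - 1*10843 = -(-14)*I*sqrt(23)/9 - 10843 = 14*I*sqrt(23)/9 - 10843 = -10843 + 14*I*sqrt(23)/9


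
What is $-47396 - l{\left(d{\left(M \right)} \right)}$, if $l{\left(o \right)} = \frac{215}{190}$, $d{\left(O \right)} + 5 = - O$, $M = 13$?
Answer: $- \frac{1801091}{38} \approx -47397.0$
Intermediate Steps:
$d{\left(O \right)} = -5 - O$
$l{\left(o \right)} = \frac{43}{38}$ ($l{\left(o \right)} = 215 \cdot \frac{1}{190} = \frac{43}{38}$)
$-47396 - l{\left(d{\left(M \right)} \right)} = -47396 - \frac{43}{38} = - \frac{1801091}{38}$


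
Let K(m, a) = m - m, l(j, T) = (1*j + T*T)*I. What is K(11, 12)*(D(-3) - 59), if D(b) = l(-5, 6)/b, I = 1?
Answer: 0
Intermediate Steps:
l(j, T) = j + T² (l(j, T) = (1*j + T*T)*1 = (j + T²)*1 = j + T²)
D(b) = 31/b (D(b) = (-5 + 6²)/b = (-5 + 36)/b = 31/b)
K(m, a) = 0
K(11, 12)*(D(-3) - 59) = 0*(31/(-3) - 59) = 0*(31*(-⅓) - 59) = 0*(-31/3 - 59) = 0*(-208/3) = 0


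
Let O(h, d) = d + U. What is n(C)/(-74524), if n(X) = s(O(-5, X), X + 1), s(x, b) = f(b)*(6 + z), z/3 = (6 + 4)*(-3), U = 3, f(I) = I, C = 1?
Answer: 42/18631 ≈ 0.0022543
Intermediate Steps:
z = -90 (z = 3*((6 + 4)*(-3)) = 3*(10*(-3)) = 3*(-30) = -90)
O(h, d) = 3 + d (O(h, d) = d + 3 = 3 + d)
s(x, b) = -84*b (s(x, b) = b*(6 - 90) = b*(-84) = -84*b)
n(X) = -84 - 84*X (n(X) = -84*(X + 1) = -84*(1 + X) = -84 - 84*X)
n(C)/(-74524) = (-84 - 84*1)/(-74524) = (-84 - 84)*(-1/74524) = -168*(-1/74524) = 42/18631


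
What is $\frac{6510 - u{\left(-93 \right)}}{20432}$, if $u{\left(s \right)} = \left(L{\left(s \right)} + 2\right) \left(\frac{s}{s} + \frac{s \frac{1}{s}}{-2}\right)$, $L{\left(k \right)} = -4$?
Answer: $\frac{6511}{20432} \approx 0.31867$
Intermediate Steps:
$u{\left(s \right)} = -1$ ($u{\left(s \right)} = \left(-4 + 2\right) \left(\frac{s}{s} + \frac{s \frac{1}{s}}{-2}\right) = - 2 \left(1 + 1 \left(- \frac{1}{2}\right)\right) = - 2 \left(1 - \frac{1}{2}\right) = \left(-2\right) \frac{1}{2} = -1$)
$\frac{6510 - u{\left(-93 \right)}}{20432} = \frac{6510 - -1}{20432} = \left(6510 + 1\right) \frac{1}{20432} = 6511 \cdot \frac{1}{20432} = \frac{6511}{20432}$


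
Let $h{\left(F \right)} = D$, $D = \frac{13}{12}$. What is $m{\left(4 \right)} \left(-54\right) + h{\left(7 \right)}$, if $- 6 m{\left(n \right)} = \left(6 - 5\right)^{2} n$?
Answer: $\frac{445}{12} \approx 37.083$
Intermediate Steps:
$D = \frac{13}{12}$ ($D = 13 \cdot \frac{1}{12} = \frac{13}{12} \approx 1.0833$)
$h{\left(F \right)} = \frac{13}{12}$
$m{\left(n \right)} = - \frac{n}{6}$ ($m{\left(n \right)} = - \frac{\left(6 - 5\right)^{2} n}{6} = - \frac{1^{2} n}{6} = - \frac{1 n}{6} = - \frac{n}{6}$)
$m{\left(4 \right)} \left(-54\right) + h{\left(7 \right)} = \left(- \frac{1}{6}\right) 4 \left(-54\right) + \frac{13}{12} = \left(- \frac{2}{3}\right) \left(-54\right) + \frac{13}{12} = 36 + \frac{13}{12} = \frac{445}{12}$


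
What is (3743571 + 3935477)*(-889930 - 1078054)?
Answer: -15112243599232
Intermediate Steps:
(3743571 + 3935477)*(-889930 - 1078054) = 7679048*(-1967984) = -15112243599232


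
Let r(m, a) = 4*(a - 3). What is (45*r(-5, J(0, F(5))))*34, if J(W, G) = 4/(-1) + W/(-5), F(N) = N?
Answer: -42840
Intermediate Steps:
J(W, G) = -4 - W/5 (J(W, G) = 4*(-1) + W*(-⅕) = -4 - W/5)
r(m, a) = -12 + 4*a (r(m, a) = 4*(-3 + a) = -12 + 4*a)
(45*r(-5, J(0, F(5))))*34 = (45*(-12 + 4*(-4 - ⅕*0)))*34 = (45*(-12 + 4*(-4 + 0)))*34 = (45*(-12 + 4*(-4)))*34 = (45*(-12 - 16))*34 = (45*(-28))*34 = -1260*34 = -42840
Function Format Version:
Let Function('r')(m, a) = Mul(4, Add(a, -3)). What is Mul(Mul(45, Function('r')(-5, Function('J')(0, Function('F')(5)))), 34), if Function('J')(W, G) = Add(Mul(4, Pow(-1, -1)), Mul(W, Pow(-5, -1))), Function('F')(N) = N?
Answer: -42840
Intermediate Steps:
Function('J')(W, G) = Add(-4, Mul(Rational(-1, 5), W)) (Function('J')(W, G) = Add(Mul(4, -1), Mul(W, Rational(-1, 5))) = Add(-4, Mul(Rational(-1, 5), W)))
Function('r')(m, a) = Add(-12, Mul(4, a)) (Function('r')(m, a) = Mul(4, Add(-3, a)) = Add(-12, Mul(4, a)))
Mul(Mul(45, Function('r')(-5, Function('J')(0, Function('F')(5)))), 34) = Mul(Mul(45, Add(-12, Mul(4, Add(-4, Mul(Rational(-1, 5), 0))))), 34) = Mul(Mul(45, Add(-12, Mul(4, Add(-4, 0)))), 34) = Mul(Mul(45, Add(-12, Mul(4, -4))), 34) = Mul(Mul(45, Add(-12, -16)), 34) = Mul(Mul(45, -28), 34) = Mul(-1260, 34) = -42840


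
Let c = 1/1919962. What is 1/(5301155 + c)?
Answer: 1919962/10178016156111 ≈ 1.8864e-7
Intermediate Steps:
c = 1/1919962 ≈ 5.2084e-7
1/(5301155 + c) = 1/(5301155 + 1/1919962) = 1/(10178016156111/1919962) = 1919962/10178016156111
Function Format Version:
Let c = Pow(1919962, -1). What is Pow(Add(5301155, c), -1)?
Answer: Rational(1919962, 10178016156111) ≈ 1.8864e-7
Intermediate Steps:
c = Rational(1, 1919962) ≈ 5.2084e-7
Pow(Add(5301155, c), -1) = Pow(Add(5301155, Rational(1, 1919962)), -1) = Pow(Rational(10178016156111, 1919962), -1) = Rational(1919962, 10178016156111)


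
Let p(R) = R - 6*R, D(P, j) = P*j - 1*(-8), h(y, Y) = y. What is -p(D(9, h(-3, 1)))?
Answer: -95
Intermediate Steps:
D(P, j) = 8 + P*j (D(P, j) = P*j + 8 = 8 + P*j)
p(R) = -5*R
-p(D(9, h(-3, 1))) = -(-5)*(8 + 9*(-3)) = -(-5)*(8 - 27) = -(-5)*(-19) = -1*95 = -95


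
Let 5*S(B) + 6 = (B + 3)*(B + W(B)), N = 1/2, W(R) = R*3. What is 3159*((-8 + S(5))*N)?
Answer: 180063/5 ≈ 36013.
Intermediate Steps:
W(R) = 3*R
N = ½ ≈ 0.50000
S(B) = -6/5 + 4*B*(3 + B)/5 (S(B) = -6/5 + ((B + 3)*(B + 3*B))/5 = -6/5 + ((3 + B)*(4*B))/5 = -6/5 + (4*B*(3 + B))/5 = -6/5 + 4*B*(3 + B)/5)
3159*((-8 + S(5))*N) = 3159*((-8 + (-6/5 + (⅘)*5² + (12/5)*5))*(½)) = 3159*((-8 + (-6/5 + (⅘)*25 + 12))*(½)) = 3159*((-8 + (-6/5 + 20 + 12))*(½)) = 3159*((-8 + 154/5)*(½)) = 3159*((114/5)*(½)) = 3159*(57/5) = 180063/5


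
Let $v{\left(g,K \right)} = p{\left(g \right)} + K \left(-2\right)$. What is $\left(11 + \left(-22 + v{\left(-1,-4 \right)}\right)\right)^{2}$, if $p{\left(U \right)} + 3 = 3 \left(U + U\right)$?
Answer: $144$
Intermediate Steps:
$p{\left(U \right)} = -3 + 6 U$ ($p{\left(U \right)} = -3 + 3 \left(U + U\right) = -3 + 3 \cdot 2 U = -3 + 6 U$)
$v{\left(g,K \right)} = -3 - 2 K + 6 g$ ($v{\left(g,K \right)} = \left(-3 + 6 g\right) + K \left(-2\right) = \left(-3 + 6 g\right) - 2 K = -3 - 2 K + 6 g$)
$\left(11 + \left(-22 + v{\left(-1,-4 \right)}\right)\right)^{2} = \left(11 - 23\right)^{2} = \left(-12\right)^{2} = 144$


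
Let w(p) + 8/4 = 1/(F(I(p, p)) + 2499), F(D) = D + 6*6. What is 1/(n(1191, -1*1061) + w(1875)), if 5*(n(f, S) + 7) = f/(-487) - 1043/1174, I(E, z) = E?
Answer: -630341145/6093238958 ≈ -0.10345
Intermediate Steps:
n(f, S) = -42133/5870 - f/2435 (n(f, S) = -7 + (f/(-487) - 1043/1174)/5 = -7 + (f*(-1/487) - 1043*1/1174)/5 = -7 + (-f/487 - 1043/1174)/5 = -7 + (-1043/1174 - f/487)/5 = -7 + (-1043/5870 - f/2435) = -42133/5870 - f/2435)
F(D) = 36 + D (F(D) = D + 36 = 36 + D)
w(p) = -2 + 1/(2535 + p) (w(p) = -2 + 1/((36 + p) + 2499) = -2 + 1/(2535 + p))
1/(n(1191, -1*1061) + w(1875)) = 1/((-42133/5870 - 1/2435*1191) + (-5069 - 2*1875)/(2535 + 1875)) = 1/((-42133/5870 - 1191/2435) + (-5069 - 3750)/4410) = 1/(-4383401/571738 + (1/4410)*(-8819)) = 1/(-4383401/571738 - 8819/4410) = 1/(-6093238958/630341145) = -630341145/6093238958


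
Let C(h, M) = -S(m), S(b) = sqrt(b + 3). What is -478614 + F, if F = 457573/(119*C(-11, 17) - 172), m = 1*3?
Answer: -13213948996/27691 - 54451187*sqrt(6)/55382 ≈ -4.7960e+5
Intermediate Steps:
m = 3
S(b) = sqrt(3 + b)
C(h, M) = -sqrt(6) (C(h, M) = -sqrt(3 + 3) = -sqrt(6))
F = 457573/(-172 - 119*sqrt(6)) (F = 457573/(119*(-sqrt(6)) - 172) = 457573/(-119*sqrt(6) - 172) = 457573/(-172 - 119*sqrt(6)) ≈ -987.24)
-478614 + F = -478614 + (39351278/27691 - 54451187*sqrt(6)/55382) = -13213948996/27691 - 54451187*sqrt(6)/55382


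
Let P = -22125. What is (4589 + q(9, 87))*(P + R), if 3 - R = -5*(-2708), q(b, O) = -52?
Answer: -161798494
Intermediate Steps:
R = -13537 (R = 3 - (-5)*(-2708) = 3 - 1*13540 = 3 - 13540 = -13537)
(4589 + q(9, 87))*(P + R) = (4589 - 52)*(-22125 - 13537) = 4537*(-35662) = -161798494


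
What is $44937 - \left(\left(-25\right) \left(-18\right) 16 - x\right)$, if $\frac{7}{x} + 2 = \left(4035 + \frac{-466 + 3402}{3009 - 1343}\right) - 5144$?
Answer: $\frac{34868793484}{923995} \approx 37737.0$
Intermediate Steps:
$x = - \frac{5831}{923995}$ ($x = \frac{7}{-2 - \left(1109 - \frac{-466 + 3402}{3009 - 1343}\right)} = \frac{7}{-2 - \left(1109 - \frac{1468}{833}\right)} = \frac{7}{-2 + \left(\left(4035 + 2936 \cdot \frac{1}{1666}\right) - 5144\right)} = \frac{7}{-2 + \left(\left(4035 + \frac{1468}{833}\right) - 5144\right)} = \frac{7}{-2 + \left(\frac{3362623}{833} - 5144\right)} = \frac{7}{-2 - \frac{922329}{833}} = \frac{7}{- \frac{923995}{833}} = 7 \left(- \frac{833}{923995}\right) = - \frac{5831}{923995} \approx -0.0063106$)
$44937 - \left(\left(-25\right) \left(-18\right) 16 - x\right) = 44937 - \left(\left(-25\right) \left(-18\right) 16 - - \frac{5831}{923995}\right) = 44937 - \left(450 \cdot 16 + \frac{5831}{923995}\right) = 44937 - \left(7200 + \frac{5831}{923995}\right) = 44937 - \frac{6652769831}{923995} = \frac{34868793484}{923995}$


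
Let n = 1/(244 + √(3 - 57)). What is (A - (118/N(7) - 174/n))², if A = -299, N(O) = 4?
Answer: 9*(-4506365628*√6 + 23522966641061*I)/(4*(732*√6 + 29741*I)) ≈ 1.7731e+9 + 1.0773e+8*I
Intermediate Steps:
n = 1/(244 + 3*I*√6) (n = 1/(244 + √(-54)) = 1/(244 + 3*I*√6) ≈ 0.0040946 - 0.00012332*I)
(A - (118/N(7) - 174/n))² = (-299 - (118/4 - 174/(122/29795 - 3*I*√6/59590)))² = (-299 - (118*(¼) - 174/(122/29795 - 3*I*√6/59590)))² = (-299 - (59/2 - 174/(122/29795 - 3*I*√6/59590)))² = (-299 + (-59/2 + 174/(122/29795 - 3*I*√6/59590)))² = (-657/2 + 174/(122/29795 - 3*I*√6/59590))²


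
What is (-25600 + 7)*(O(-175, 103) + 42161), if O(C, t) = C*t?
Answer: -617712648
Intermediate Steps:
(-25600 + 7)*(O(-175, 103) + 42161) = (-25600 + 7)*(-175*103 + 42161) = -25593*(-18025 + 42161) = -25593*24136 = -617712648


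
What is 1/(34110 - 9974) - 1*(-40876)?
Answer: 986583137/24136 ≈ 40876.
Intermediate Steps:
1/(34110 - 9974) - 1*(-40876) = 1/24136 + 40876 = 986583137/24136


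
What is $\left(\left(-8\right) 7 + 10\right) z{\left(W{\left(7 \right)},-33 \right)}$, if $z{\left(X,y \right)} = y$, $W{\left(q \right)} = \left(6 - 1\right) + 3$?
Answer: $1518$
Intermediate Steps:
$W{\left(q \right)} = 8$ ($W{\left(q \right)} = 5 + 3 = 8$)
$\left(\left(-8\right) 7 + 10\right) z{\left(W{\left(7 \right)},-33 \right)} = \left(\left(-8\right) 7 + 10\right) \left(-33\right) = \left(-56 + 10\right) \left(-33\right) = \left(-46\right) \left(-33\right) = 1518$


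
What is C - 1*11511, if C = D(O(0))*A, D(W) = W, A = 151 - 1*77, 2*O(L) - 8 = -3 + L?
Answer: -11326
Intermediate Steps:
O(L) = 5/2 + L/2 (O(L) = 4 + (-3 + L)/2 = 4 + (-3/2 + L/2) = 5/2 + L/2)
A = 74 (A = 151 - 77 = 74)
C = 185 (C = (5/2 + (½)*0)*74 = (5/2 + 0)*74 = (5/2)*74 = 185)
C - 1*11511 = 185 - 1*11511 = 185 - 11511 = -11326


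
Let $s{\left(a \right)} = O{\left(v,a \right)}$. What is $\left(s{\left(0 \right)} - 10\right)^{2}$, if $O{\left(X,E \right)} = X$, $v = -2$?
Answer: $144$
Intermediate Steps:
$s{\left(a \right)} = -2$
$\left(s{\left(0 \right)} - 10\right)^{2} = \left(-2 - 10\right)^{2} = \left(-12\right)^{2} = 144$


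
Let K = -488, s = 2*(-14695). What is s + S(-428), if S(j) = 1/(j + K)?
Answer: -26921241/916 ≈ -29390.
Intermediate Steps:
s = -29390
S(j) = 1/(-488 + j) (S(j) = 1/(j - 488) = 1/(-488 + j))
s + S(-428) = -29390 + 1/(-488 - 428) = -29390 + 1/(-916) = -29390 - 1/916 = -26921241/916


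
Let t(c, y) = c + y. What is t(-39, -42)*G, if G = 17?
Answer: -1377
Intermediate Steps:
t(-39, -42)*G = (-39 - 42)*17 = -81*17 = -1377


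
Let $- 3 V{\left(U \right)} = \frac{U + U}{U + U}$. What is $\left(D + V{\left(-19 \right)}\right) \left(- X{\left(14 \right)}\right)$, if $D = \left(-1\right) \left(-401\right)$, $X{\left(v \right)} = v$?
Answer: $- \frac{16828}{3} \approx -5609.3$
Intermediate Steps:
$V{\left(U \right)} = - \frac{1}{3}$ ($V{\left(U \right)} = - \frac{\left(U + U\right) \frac{1}{U + U}}{3} = - \frac{2 U \frac{1}{2 U}}{3} = \left(- \frac{1}{3}\right) 1 = - \frac{1}{3}$)
$D = 401$
$\left(D + V{\left(-19 \right)}\right) \left(- X{\left(14 \right)}\right) = \left(401 - \frac{1}{3}\right) \left(\left(-1\right) 14\right) = \frac{1202}{3} \left(-14\right) = - \frac{16828}{3}$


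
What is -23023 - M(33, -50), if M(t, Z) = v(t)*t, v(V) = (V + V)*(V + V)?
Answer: -166771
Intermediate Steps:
v(V) = 4*V² (v(V) = (2*V)*(2*V) = 4*V²)
M(t, Z) = 4*t³ (M(t, Z) = (4*t²)*t = 4*t³)
-23023 - M(33, -50) = -23023 - 4*33³ = -23023 - 4*35937 = -23023 - 1*143748 = -23023 - 143748 = -166771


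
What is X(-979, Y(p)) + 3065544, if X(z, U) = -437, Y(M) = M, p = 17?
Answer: 3065107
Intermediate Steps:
X(-979, Y(p)) + 3065544 = -437 + 3065544 = 3065107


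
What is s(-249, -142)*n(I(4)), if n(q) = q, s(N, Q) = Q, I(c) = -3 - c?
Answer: 994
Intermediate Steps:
s(-249, -142)*n(I(4)) = -142*(-3 - 1*4) = -142*(-3 - 4) = -142*(-7) = 994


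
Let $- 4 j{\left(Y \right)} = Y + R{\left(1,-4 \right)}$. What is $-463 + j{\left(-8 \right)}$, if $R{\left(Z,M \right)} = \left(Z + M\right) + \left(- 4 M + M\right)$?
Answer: $- \frac{1853}{4} \approx -463.25$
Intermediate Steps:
$R{\left(Z,M \right)} = Z - 2 M$ ($R{\left(Z,M \right)} = \left(M + Z\right) - 3 M = Z - 2 M$)
$j{\left(Y \right)} = - \frac{9}{4} - \frac{Y}{4}$ ($j{\left(Y \right)} = - \frac{Y + \left(1 - -8\right)}{4} = - \frac{Y + \left(1 + 8\right)}{4} = - \frac{Y + 9}{4} = - \frac{9 + Y}{4} = - \frac{9}{4} - \frac{Y}{4}$)
$-463 + j{\left(-8 \right)} = -463 - \frac{1}{4} = - \frac{1853}{4}$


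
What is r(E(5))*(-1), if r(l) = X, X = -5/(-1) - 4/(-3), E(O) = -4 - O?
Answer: -19/3 ≈ -6.3333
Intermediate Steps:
X = 19/3 (X = -5*(-1) - 4*(-⅓) = 5 + 4/3 = 19/3 ≈ 6.3333)
r(l) = 19/3
r(E(5))*(-1) = (19/3)*(-1) = -19/3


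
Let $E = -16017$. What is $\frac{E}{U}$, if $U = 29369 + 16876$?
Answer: $- \frac{5339}{15415} \approx -0.34635$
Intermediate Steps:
$U = 46245$
$\frac{E}{U} = - \frac{16017}{46245} = \left(-16017\right) \frac{1}{46245} = - \frac{5339}{15415}$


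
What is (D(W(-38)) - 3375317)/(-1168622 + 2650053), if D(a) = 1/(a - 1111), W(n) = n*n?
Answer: -1123980560/493316523 ≈ -2.2784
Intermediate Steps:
W(n) = n²
D(a) = 1/(-1111 + a)
(D(W(-38)) - 3375317)/(-1168622 + 2650053) = (1/(-1111 + (-38)²) - 3375317)/(-1168622 + 2650053) = (1/(-1111 + 1444) - 3375317)/1481431 = (1/333 - 3375317)*(1/1481431) = -1123980560/333*1/1481431 = -1123980560/493316523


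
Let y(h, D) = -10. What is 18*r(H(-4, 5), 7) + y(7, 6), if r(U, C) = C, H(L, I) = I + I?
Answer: 116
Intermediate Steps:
H(L, I) = 2*I
18*r(H(-4, 5), 7) + y(7, 6) = 18*7 - 10 = 126 - 10 = 116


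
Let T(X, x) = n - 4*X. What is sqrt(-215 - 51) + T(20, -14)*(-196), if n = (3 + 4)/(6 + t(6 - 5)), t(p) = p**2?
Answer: 15484 + I*sqrt(266) ≈ 15484.0 + 16.31*I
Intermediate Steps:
n = 1 (n = (3 + 4)/(6 + (6 - 5)**2) = 7/(6 + 1**2) = 7/(6 + 1) = 7/7 = 7*(1/7) = 1)
T(X, x) = 1 - 4*X
sqrt(-215 - 51) + T(20, -14)*(-196) = sqrt(-215 - 51) + (1 - 4*20)*(-196) = sqrt(-266) + (1 - 80)*(-196) = I*sqrt(266) - 79*(-196) = I*sqrt(266) + 15484 = 15484 + I*sqrt(266)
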